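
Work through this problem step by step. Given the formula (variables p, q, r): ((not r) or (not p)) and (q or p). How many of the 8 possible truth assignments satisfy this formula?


Evaluate all 8 assignments for p, q, r:
p=0, q=0, r=0: 0
p=0, q=0, r=1: 0
p=0, q=1, r=0: 1
p=0, q=1, r=1: 1
p=1, q=0, r=0: 1
p=1, q=0, r=1: 0
p=1, q=1, r=0: 1
p=1, q=1, r=1: 0
Satisfying count = 4

4


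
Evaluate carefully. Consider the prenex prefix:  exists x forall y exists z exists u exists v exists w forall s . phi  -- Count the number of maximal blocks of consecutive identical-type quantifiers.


Quantifier-type sequence: E A E E E E A  (A=forall, E=exists)
Group into maximal same-type runs:
  Ex1 | Ax1 | Ex4 | Ax1
Number of blocks = 4

4


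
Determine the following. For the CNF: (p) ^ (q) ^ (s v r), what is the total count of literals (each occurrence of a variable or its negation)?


Counting literals in each clause:
Clause 1: 1 literal(s)
Clause 2: 1 literal(s)
Clause 3: 2 literal(s)
Total = 4

4


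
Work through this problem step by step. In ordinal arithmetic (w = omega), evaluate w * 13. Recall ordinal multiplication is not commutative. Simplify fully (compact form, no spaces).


Compute w * 13.
Ordinal * is associative and left-distributive over +, but NOT commutative; for finite n>1, n*w = w but w*n stays w*n.
w * 13 means 13 copies of w concatenated: w*13.
Result = w*13

w*13


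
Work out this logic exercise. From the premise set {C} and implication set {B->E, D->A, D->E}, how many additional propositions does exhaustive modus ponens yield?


Initial facts: {C}
Apply modus ponens to closure:
  (no implication fires)
Final known: {C}
New propositions: {(none)}
Count = 0

0


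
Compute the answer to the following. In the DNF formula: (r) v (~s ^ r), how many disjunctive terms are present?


A DNF formula is a disjunction of terms (conjunctions).
Terms are separated by v.
Counting the disjuncts: 2 terms.

2


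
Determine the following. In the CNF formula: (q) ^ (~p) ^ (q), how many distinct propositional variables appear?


Identify each variable that appears in the formula.
Variables found: p, q
Count = 2

2


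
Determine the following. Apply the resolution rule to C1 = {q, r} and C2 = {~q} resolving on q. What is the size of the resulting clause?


Remove q from C1 and ~q from C2.
C1 remainder: {r}
C2 remainder: {}
Union (resolvent): {r}
Resolvent has 1 literal(s).

1


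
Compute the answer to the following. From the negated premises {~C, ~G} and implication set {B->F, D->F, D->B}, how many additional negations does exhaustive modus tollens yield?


Initial negated facts: {~C, ~G}
Apply modus tollens to closure:
  (no implication fires)
Final negated: {~C, ~G}
New negations: {(none)}
Count = 0

0


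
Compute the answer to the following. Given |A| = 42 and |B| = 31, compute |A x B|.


The Cartesian product A x B contains all ordered pairs (a, b).
|A x B| = |A| * |B| = 42 * 31 = 1302

1302


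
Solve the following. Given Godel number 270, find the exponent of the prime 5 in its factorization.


Factorize 270 by dividing by 5 repeatedly.
Division steps: 5 divides 270 exactly 1 time(s).
Exponent of 5 = 1

1


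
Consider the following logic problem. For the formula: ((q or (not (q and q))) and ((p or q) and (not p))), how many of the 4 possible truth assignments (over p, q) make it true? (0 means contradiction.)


Check all 4 assignments:
p=0, q=0: 0
p=0, q=1: 1
p=1, q=0: 0
p=1, q=1: 0
Count of True = 1

1


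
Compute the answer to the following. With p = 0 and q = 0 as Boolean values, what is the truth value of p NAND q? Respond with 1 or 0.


p = 0, q = 0
Operation: p NAND q
Evaluate: 0 NAND 0 = 1

1


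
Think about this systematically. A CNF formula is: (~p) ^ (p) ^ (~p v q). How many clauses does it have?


A CNF formula is a conjunction of clauses.
Clauses are separated by ^.
Counting the conjuncts: 3 clauses.

3


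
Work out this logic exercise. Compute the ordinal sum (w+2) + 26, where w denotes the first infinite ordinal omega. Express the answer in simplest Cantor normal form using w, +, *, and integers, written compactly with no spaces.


Compute (w+2) + 26.
Ordinal + is associative but NOT commutative; for finite n>0, n + w = w but w + n stays w+n.
By associativity: (w+2) + 26 = w + (2+26) = w+28.
Result = w+28

w+28


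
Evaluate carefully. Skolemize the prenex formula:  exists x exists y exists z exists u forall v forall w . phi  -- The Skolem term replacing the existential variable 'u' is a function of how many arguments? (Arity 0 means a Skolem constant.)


Quantifier prefix: exists x exists y exists z exists u forall v forall w
'u' is existentially quantified at position 4.
No universal quantifiers precede it.
Skolem function arity = 0 (a Skolem constant)

0


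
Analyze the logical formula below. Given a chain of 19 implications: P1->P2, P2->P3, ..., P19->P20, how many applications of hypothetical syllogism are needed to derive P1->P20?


With 19 implications in a chain connecting 20 propositions:
P1->P2, P2->P3, ..., P19->P20
Steps needed = (number of implications) - 1 = 19 - 1 = 18

18


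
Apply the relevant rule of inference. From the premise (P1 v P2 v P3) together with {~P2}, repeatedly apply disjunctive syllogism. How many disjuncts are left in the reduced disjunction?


Original disjuncts (3): P1, P2, P3
Negated (eliminate): ~P2
Remaining disjuncts: P1, P3
Count = 3 - 1 = 2

2


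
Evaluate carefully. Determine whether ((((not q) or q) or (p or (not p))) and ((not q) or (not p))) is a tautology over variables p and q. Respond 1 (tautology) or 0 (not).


Check all 4 assignments:
p=0, q=0: 1
p=0, q=1: 1
p=1, q=0: 1
p=1, q=1: 0
Satisfying count = 3/4.
Tautology iff count = 4: no.

0


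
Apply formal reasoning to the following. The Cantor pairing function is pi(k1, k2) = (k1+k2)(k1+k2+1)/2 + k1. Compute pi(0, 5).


k1 + k2 = 5
(k1+k2)(k1+k2+1)/2 = 5 * 6 / 2 = 15
pi = 15 + 0 = 15

15


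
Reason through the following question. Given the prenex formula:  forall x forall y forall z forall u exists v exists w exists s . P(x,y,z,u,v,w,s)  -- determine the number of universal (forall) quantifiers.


Quantifier prefix: forall x forall y forall z forall u exists v exists w exists s
Mark each quantifier type:
  U U U U E E E
Universal count = 4, Existential count = 3
Asked for universal (forall) quantifiers: 4

4


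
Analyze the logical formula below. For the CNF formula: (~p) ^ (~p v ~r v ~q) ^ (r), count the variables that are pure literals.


Check each variable for pure literal status:
p: pure negative
q: pure negative
r: mixed (not pure)
Pure literal count = 2

2


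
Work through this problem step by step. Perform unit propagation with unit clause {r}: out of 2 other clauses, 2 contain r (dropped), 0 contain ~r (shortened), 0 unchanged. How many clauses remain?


Satisfied (removed): 2
Shortened (remain): 0
Unchanged (remain): 0
Remaining = 0 + 0 = 0

0


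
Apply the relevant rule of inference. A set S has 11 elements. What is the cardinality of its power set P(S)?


The power set of a set with n elements has 2^n elements.
|P(S)| = 2^11 = 2048

2048


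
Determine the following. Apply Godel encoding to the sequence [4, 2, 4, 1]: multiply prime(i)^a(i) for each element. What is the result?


Encode each element as an exponent of the corresponding prime:
  2^4 = 16
  3^2 = 9
  5^4 = 625
  7^1 = 7
Product = 16 * 9 * 625 * 7 = 630000

630000


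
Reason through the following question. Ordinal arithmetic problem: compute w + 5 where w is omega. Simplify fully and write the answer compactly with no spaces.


Compute w + 5.
Ordinal + is associative but NOT commutative; for finite n>0, n + w = w but w + n stays w+n.
w + 5 is already in normal form (a successor ordinal beyond w).
Result = w+5

w+5


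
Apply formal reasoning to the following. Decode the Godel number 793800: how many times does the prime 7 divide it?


Factorize 793800 by dividing by 7 repeatedly.
Division steps: 7 divides 793800 exactly 2 time(s).
Exponent of 7 = 2

2


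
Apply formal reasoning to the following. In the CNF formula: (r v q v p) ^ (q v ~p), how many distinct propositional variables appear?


Identify each variable that appears in the formula.
Variables found: p, q, r
Count = 3

3


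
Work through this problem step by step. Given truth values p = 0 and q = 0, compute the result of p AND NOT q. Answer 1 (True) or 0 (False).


p = 0, q = 0
Operation: p AND NOT q
Evaluate: 0 AND NOT 0 = 0

0


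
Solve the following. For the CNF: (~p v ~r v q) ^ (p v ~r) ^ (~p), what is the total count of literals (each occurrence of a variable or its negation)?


Counting literals in each clause:
Clause 1: 3 literal(s)
Clause 2: 2 literal(s)
Clause 3: 1 literal(s)
Total = 6

6


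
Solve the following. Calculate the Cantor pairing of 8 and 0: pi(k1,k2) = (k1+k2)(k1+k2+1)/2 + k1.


k1 + k2 = 8
(k1+k2)(k1+k2+1)/2 = 8 * 9 / 2 = 36
pi = 36 + 8 = 44

44


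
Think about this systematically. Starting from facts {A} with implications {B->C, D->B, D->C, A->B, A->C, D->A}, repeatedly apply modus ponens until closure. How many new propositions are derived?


Initial facts: {A}
Apply modus ponens to closure:
  A and A->B  =>  B
  A and A->C  =>  C
Final known: {A, B, C}
New propositions: {B, C}
Count = 2

2


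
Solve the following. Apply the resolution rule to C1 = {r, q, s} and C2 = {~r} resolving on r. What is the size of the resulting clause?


Remove r from C1 and ~r from C2.
C1 remainder: {q, s}
C2 remainder: {}
Union (resolvent): {q, s}
Resolvent has 2 literal(s).

2


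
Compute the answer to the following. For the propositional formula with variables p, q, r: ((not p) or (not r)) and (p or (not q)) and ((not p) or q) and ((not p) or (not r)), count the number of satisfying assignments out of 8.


Evaluate all 8 assignments for p, q, r:
p=0, q=0, r=0: 1
p=0, q=0, r=1: 1
p=0, q=1, r=0: 0
p=0, q=1, r=1: 0
p=1, q=0, r=0: 0
p=1, q=0, r=1: 0
p=1, q=1, r=0: 1
p=1, q=1, r=1: 0
Satisfying count = 3

3


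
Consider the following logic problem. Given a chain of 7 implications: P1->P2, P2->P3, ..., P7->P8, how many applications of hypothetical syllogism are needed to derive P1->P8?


With 7 implications in a chain connecting 8 propositions:
P1->P2, P2->P3, ..., P7->P8
Steps needed = (number of implications) - 1 = 7 - 1 = 6

6


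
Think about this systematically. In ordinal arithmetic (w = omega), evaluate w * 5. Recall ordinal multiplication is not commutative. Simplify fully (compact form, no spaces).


Compute w * 5.
Ordinal * is associative and left-distributive over +, but NOT commutative; for finite n>1, n*w = w but w*n stays w*n.
w * 5 means 5 copies of w concatenated: w*5.
Result = w*5

w*5


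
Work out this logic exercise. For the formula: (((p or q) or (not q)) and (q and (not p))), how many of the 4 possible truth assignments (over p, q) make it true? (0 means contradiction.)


Check all 4 assignments:
p=0, q=0: 0
p=0, q=1: 1
p=1, q=0: 0
p=1, q=1: 0
Count of True = 1

1


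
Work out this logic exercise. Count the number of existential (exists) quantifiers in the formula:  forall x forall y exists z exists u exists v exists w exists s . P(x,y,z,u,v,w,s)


Quantifier prefix: forall x forall y exists z exists u exists v exists w exists s
Mark each quantifier type:
  U U E E E E E
Universal count = 2, Existential count = 5
Asked for existential (exists) quantifiers: 5

5


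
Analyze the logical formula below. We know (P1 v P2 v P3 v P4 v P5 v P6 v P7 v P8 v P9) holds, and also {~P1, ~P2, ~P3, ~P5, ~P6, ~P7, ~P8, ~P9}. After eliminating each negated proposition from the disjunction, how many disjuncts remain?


Original disjuncts (9): P1, P2, P3, P4, P5, P6, P7, P8, P9
Negated (eliminate): ~P1, ~P2, ~P3, ~P5, ~P6, ~P7, ~P8, ~P9
Remaining disjuncts: P4
Count = 9 - 8 = 1

1


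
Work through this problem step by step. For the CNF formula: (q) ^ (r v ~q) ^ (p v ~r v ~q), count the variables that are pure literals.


Check each variable for pure literal status:
p: pure positive
q: mixed (not pure)
r: mixed (not pure)
Pure literal count = 1

1


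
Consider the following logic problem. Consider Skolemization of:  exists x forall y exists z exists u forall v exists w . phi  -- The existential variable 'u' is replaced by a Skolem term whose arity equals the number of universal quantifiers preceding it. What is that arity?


Quantifier prefix: exists x forall y exists z exists u forall v exists w
'u' is existentially quantified at position 4.
Universal variables preceding it: y
Skolem function arity = 1

1


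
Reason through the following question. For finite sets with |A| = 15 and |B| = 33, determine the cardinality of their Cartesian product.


The Cartesian product A x B contains all ordered pairs (a, b).
|A x B| = |A| * |B| = 15 * 33 = 495

495


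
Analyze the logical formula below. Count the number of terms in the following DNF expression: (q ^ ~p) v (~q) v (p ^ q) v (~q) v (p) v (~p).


A DNF formula is a disjunction of terms (conjunctions).
Terms are separated by v.
Counting the disjuncts: 6 terms.

6


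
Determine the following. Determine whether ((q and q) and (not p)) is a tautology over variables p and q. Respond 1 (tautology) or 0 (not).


Check all 4 assignments:
p=0, q=0: 0
p=0, q=1: 1
p=1, q=0: 0
p=1, q=1: 0
Satisfying count = 1/4.
Tautology iff count = 4: no.

0


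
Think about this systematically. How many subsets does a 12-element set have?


The power set of a set with n elements has 2^n elements.
|P(S)| = 2^12 = 4096

4096


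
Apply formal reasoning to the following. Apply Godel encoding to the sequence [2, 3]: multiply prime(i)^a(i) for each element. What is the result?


Encode each element as an exponent of the corresponding prime:
  2^2 = 4
  3^3 = 27
Product = 4 * 27 = 108

108


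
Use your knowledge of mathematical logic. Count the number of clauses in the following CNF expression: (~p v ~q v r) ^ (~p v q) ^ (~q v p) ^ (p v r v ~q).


A CNF formula is a conjunction of clauses.
Clauses are separated by ^.
Counting the conjuncts: 4 clauses.

4


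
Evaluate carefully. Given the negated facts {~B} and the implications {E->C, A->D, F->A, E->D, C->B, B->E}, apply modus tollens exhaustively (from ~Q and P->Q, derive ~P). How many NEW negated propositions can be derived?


Initial negated facts: {~B}
Apply modus tollens to closure:
  ~B and C->B  =>  ~C
  ~C and E->C  =>  ~E
Final negated: {~B, ~C, ~E}
New negations: {~C, ~E}
Count = 2

2


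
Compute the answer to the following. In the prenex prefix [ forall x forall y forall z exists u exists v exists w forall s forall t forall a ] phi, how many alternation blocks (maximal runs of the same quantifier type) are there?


Quantifier-type sequence: A A A E E E A A A  (A=forall, E=exists)
Group into maximal same-type runs:
  Ax3 | Ex3 | Ax3
Number of blocks = 3

3


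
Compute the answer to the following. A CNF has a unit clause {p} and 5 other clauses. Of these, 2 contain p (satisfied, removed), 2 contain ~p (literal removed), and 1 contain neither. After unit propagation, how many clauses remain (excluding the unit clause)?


Satisfied (removed): 2
Shortened (remain): 2
Unchanged (remain): 1
Remaining = 2 + 1 = 3

3


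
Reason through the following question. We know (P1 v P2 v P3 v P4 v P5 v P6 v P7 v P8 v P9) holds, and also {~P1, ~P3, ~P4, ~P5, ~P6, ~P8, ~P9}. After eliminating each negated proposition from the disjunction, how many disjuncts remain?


Original disjuncts (9): P1, P2, P3, P4, P5, P6, P7, P8, P9
Negated (eliminate): ~P1, ~P3, ~P4, ~P5, ~P6, ~P8, ~P9
Remaining disjuncts: P2, P7
Count = 9 - 7 = 2

2


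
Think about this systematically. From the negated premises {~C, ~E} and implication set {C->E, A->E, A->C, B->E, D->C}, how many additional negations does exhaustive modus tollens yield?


Initial negated facts: {~C, ~E}
Apply modus tollens to closure:
  ~E and A->E  =>  ~A
  ~E and B->E  =>  ~B
  ~C and D->C  =>  ~D
Final negated: {~A, ~B, ~C, ~D, ~E}
New negations: {~A, ~B, ~D}
Count = 3

3


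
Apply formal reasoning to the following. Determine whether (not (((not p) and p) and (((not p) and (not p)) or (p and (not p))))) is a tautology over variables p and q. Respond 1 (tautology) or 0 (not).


Check all 4 assignments:
p=0, q=0: 1
p=0, q=1: 1
p=1, q=0: 1
p=1, q=1: 1
Satisfying count = 4/4.
Tautology iff count = 4: yes.

1


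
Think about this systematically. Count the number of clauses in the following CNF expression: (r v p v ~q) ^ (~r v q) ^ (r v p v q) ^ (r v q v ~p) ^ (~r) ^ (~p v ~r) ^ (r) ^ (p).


A CNF formula is a conjunction of clauses.
Clauses are separated by ^.
Counting the conjuncts: 8 clauses.

8


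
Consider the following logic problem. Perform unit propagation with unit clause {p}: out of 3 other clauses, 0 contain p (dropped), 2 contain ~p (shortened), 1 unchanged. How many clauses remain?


Satisfied (removed): 0
Shortened (remain): 2
Unchanged (remain): 1
Remaining = 2 + 1 = 3

3


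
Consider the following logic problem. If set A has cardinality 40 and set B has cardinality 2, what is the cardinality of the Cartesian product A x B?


The Cartesian product A x B contains all ordered pairs (a, b).
|A x B| = |A| * |B| = 40 * 2 = 80

80


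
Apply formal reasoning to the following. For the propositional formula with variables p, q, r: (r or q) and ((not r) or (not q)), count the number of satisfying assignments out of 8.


Evaluate all 8 assignments for p, q, r:
p=0, q=0, r=0: 0
p=0, q=0, r=1: 1
p=0, q=1, r=0: 1
p=0, q=1, r=1: 0
p=1, q=0, r=0: 0
p=1, q=0, r=1: 1
p=1, q=1, r=0: 1
p=1, q=1, r=1: 0
Satisfying count = 4

4


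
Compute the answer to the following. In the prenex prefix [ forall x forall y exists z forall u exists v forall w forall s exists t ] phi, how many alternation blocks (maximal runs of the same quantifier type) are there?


Quantifier-type sequence: A A E A E A A E  (A=forall, E=exists)
Group into maximal same-type runs:
  Ax2 | Ex1 | Ax1 | Ex1 | Ax2 | Ex1
Number of blocks = 6

6


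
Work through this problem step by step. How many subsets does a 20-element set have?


The power set of a set with n elements has 2^n elements.
|P(S)| = 2^20 = 1048576

1048576


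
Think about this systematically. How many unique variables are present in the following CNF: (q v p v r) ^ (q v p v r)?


Identify each variable that appears in the formula.
Variables found: p, q, r
Count = 3

3


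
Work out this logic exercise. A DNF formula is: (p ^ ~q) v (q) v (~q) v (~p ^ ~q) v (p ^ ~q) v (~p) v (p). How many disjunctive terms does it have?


A DNF formula is a disjunction of terms (conjunctions).
Terms are separated by v.
Counting the disjuncts: 7 terms.

7


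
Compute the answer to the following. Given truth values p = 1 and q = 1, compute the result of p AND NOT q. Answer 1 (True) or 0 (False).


p = 1, q = 1
Operation: p AND NOT q
Evaluate: 1 AND NOT 1 = 0

0


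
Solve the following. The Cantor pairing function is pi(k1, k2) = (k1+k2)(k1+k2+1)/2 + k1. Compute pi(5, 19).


k1 + k2 = 24
(k1+k2)(k1+k2+1)/2 = 24 * 25 / 2 = 300
pi = 300 + 5 = 305

305


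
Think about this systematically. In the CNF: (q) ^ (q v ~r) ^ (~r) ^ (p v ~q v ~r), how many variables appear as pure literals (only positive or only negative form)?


Check each variable for pure literal status:
p: pure positive
q: mixed (not pure)
r: pure negative
Pure literal count = 2

2


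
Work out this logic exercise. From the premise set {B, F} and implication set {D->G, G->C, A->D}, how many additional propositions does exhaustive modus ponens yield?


Initial facts: {B, F}
Apply modus ponens to closure:
  (no implication fires)
Final known: {B, F}
New propositions: {(none)}
Count = 0

0


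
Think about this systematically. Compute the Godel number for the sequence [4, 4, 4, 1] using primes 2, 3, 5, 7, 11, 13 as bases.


Encode each element as an exponent of the corresponding prime:
  2^4 = 16
  3^4 = 81
  5^4 = 625
  7^1 = 7
Product = 16 * 81 * 625 * 7 = 5670000

5670000


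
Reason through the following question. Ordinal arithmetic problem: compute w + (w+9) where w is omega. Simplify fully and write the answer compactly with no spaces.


Compute w + (w+9).
Ordinal + is associative but NOT commutative; for finite n>0, n + w = w but w + n stays w+n.
w + (w+9) = (w+w) + 9 = w*2+9.
Result = w*2+9

w*2+9


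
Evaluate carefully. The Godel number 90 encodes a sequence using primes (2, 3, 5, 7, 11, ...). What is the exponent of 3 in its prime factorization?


Factorize 90 by dividing by 3 repeatedly.
Division steps: 3 divides 90 exactly 2 time(s).
Exponent of 3 = 2

2


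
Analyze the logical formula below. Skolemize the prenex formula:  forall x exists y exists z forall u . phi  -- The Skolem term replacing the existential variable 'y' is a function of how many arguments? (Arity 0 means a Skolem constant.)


Quantifier prefix: forall x exists y exists z forall u
'y' is existentially quantified at position 2.
Universal variables preceding it: x
Skolem function arity = 1

1


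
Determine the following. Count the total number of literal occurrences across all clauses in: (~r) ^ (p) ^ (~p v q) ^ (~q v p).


Counting literals in each clause:
Clause 1: 1 literal(s)
Clause 2: 1 literal(s)
Clause 3: 2 literal(s)
Clause 4: 2 literal(s)
Total = 6

6


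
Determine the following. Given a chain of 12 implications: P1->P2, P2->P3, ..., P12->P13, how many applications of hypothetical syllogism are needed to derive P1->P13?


With 12 implications in a chain connecting 13 propositions:
P1->P2, P2->P3, ..., P12->P13
Steps needed = (number of implications) - 1 = 12 - 1 = 11

11


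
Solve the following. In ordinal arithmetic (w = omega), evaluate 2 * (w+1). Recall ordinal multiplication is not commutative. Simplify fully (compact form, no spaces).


Compute 2 * (w+1).
Ordinal * is associative and left-distributive over +, but NOT commutative; for finite n>1, n*w = w but w*n stays w*n.
By left-distributivity: 2 * (w+1) = 2*w + 2*1 = w + 2 = w+2.
Result = w+2

w+2


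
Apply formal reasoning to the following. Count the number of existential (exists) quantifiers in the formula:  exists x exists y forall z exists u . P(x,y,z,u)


Quantifier prefix: exists x exists y forall z exists u
Mark each quantifier type:
  E E U E
Universal count = 1, Existential count = 3
Asked for existential (exists) quantifiers: 3

3


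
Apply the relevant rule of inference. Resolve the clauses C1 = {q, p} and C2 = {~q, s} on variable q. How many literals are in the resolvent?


Remove q from C1 and ~q from C2.
C1 remainder: {p}
C2 remainder: {s}
Union (resolvent): {p, s}
Resolvent has 2 literal(s).

2


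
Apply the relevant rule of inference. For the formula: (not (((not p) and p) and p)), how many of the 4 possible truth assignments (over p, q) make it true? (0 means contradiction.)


Check all 4 assignments:
p=0, q=0: 1
p=0, q=1: 1
p=1, q=0: 1
p=1, q=1: 1
Count of True = 4

4


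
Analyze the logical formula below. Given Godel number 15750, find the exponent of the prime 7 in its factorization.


Factorize 15750 by dividing by 7 repeatedly.
Division steps: 7 divides 15750 exactly 1 time(s).
Exponent of 7 = 1

1


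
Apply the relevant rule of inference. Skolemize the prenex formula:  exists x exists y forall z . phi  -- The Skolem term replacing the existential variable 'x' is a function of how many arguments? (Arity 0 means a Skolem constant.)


Quantifier prefix: exists x exists y forall z
'x' is existentially quantified at position 1.
No universal quantifiers precede it.
Skolem function arity = 0 (a Skolem constant)

0


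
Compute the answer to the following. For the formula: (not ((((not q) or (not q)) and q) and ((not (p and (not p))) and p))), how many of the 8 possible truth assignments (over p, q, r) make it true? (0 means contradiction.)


Check all 8 assignments:
p=0, q=0, r=0: 1
p=0, q=0, r=1: 1
p=0, q=1, r=0: 1
p=0, q=1, r=1: 1
p=1, q=0, r=0: 1
p=1, q=0, r=1: 1
p=1, q=1, r=0: 1
p=1, q=1, r=1: 1
Count of True = 8

8


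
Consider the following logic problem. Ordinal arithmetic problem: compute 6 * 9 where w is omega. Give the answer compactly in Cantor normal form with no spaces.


Compute 6 * 9.
Ordinal * is associative and left-distributive over +, but NOT commutative; for finite n>1, n*w = w but w*n stays w*n.
Both finite; ordinal * agrees with natural *: 6 * 9 = 54.
Result = 54

54


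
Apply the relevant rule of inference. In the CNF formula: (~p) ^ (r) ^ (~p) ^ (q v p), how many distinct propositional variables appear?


Identify each variable that appears in the formula.
Variables found: p, q, r
Count = 3

3


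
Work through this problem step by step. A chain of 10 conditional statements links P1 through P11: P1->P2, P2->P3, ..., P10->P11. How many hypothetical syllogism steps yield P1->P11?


With 10 implications in a chain connecting 11 propositions:
P1->P2, P2->P3, ..., P10->P11
Steps needed = (number of implications) - 1 = 10 - 1 = 9

9


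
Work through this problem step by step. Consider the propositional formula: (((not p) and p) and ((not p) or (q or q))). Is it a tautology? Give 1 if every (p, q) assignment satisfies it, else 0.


Check all 4 assignments:
p=0, q=0: 0
p=0, q=1: 0
p=1, q=0: 0
p=1, q=1: 0
Satisfying count = 0/4.
Tautology iff count = 4: no.

0


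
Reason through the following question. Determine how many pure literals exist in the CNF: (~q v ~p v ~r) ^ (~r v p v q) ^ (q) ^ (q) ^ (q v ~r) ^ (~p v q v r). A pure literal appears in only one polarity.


Check each variable for pure literal status:
p: mixed (not pure)
q: mixed (not pure)
r: mixed (not pure)
Pure literal count = 0

0


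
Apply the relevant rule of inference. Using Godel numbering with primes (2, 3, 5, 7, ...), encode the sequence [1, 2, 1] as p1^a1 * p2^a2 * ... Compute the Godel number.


Encode each element as an exponent of the corresponding prime:
  2^1 = 2
  3^2 = 9
  5^1 = 5
Product = 2 * 9 * 5 = 90

90


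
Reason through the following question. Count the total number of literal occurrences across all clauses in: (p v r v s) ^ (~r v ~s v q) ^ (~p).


Counting literals in each clause:
Clause 1: 3 literal(s)
Clause 2: 3 literal(s)
Clause 3: 1 literal(s)
Total = 7

7


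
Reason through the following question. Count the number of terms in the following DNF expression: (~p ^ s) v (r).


A DNF formula is a disjunction of terms (conjunctions).
Terms are separated by v.
Counting the disjuncts: 2 terms.

2


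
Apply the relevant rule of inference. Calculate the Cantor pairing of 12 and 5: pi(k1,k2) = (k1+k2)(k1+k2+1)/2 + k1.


k1 + k2 = 17
(k1+k2)(k1+k2+1)/2 = 17 * 18 / 2 = 153
pi = 153 + 12 = 165

165


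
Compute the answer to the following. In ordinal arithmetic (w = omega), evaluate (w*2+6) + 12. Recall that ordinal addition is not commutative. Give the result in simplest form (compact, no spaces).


Compute (w*2+6) + 12.
Ordinal + is associative but NOT commutative; for finite n>0, n + w = w but w + n stays w+n.
By associativity: (w*2+6) + 12 = w*2 + (6+12) = w*2+18.
Result = w*2+18

w*2+18


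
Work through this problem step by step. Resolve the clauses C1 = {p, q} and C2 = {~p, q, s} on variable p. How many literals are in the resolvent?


Remove p from C1 and ~p from C2.
C1 remainder: {q}
C2 remainder: {q, s}
Union (resolvent): {q, s}
Resolvent has 2 literal(s).

2


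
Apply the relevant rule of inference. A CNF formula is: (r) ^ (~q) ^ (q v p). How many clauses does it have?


A CNF formula is a conjunction of clauses.
Clauses are separated by ^.
Counting the conjuncts: 3 clauses.

3


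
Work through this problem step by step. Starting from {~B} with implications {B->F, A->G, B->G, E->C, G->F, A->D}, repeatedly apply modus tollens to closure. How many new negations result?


Initial negated facts: {~B}
Apply modus tollens to closure:
  (no implication fires)
Final negated: {~B}
New negations: {(none)}
Count = 0

0


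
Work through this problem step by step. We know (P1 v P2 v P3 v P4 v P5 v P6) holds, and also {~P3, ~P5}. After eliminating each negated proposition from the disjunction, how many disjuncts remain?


Original disjuncts (6): P1, P2, P3, P4, P5, P6
Negated (eliminate): ~P3, ~P5
Remaining disjuncts: P1, P2, P4, P6
Count = 6 - 2 = 4

4


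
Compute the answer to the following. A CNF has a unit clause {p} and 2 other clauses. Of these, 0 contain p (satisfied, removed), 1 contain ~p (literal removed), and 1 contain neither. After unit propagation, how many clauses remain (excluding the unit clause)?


Satisfied (removed): 0
Shortened (remain): 1
Unchanged (remain): 1
Remaining = 1 + 1 = 2

2


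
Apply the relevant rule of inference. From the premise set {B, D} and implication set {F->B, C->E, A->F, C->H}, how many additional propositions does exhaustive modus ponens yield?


Initial facts: {B, D}
Apply modus ponens to closure:
  (no implication fires)
Final known: {B, D}
New propositions: {(none)}
Count = 0

0


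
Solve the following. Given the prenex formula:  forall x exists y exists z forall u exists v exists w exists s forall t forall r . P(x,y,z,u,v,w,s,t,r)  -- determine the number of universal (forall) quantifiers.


Quantifier prefix: forall x exists y exists z forall u exists v exists w exists s forall t forall r
Mark each quantifier type:
  U E E U E E E U U
Universal count = 4, Existential count = 5
Asked for universal (forall) quantifiers: 4

4


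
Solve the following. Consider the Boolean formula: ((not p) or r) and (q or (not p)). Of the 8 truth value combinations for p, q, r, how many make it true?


Evaluate all 8 assignments for p, q, r:
p=0, q=0, r=0: 1
p=0, q=0, r=1: 1
p=0, q=1, r=0: 1
p=0, q=1, r=1: 1
p=1, q=0, r=0: 0
p=1, q=0, r=1: 0
p=1, q=1, r=0: 0
p=1, q=1, r=1: 1
Satisfying count = 5

5


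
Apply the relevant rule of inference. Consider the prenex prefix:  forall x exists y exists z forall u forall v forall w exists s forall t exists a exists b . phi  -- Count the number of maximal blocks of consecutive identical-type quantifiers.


Quantifier-type sequence: A E E A A A E A E E  (A=forall, E=exists)
Group into maximal same-type runs:
  Ax1 | Ex2 | Ax3 | Ex1 | Ax1 | Ex2
Number of blocks = 6

6


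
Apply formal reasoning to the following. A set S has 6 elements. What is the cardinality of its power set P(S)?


The power set of a set with n elements has 2^n elements.
|P(S)| = 2^6 = 64

64


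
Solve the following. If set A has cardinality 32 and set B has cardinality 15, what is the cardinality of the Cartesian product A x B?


The Cartesian product A x B contains all ordered pairs (a, b).
|A x B| = |A| * |B| = 32 * 15 = 480

480


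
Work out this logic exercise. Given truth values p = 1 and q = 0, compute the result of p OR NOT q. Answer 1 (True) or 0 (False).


p = 1, q = 0
Operation: p OR NOT q
Evaluate: 1 OR NOT 0 = 1

1


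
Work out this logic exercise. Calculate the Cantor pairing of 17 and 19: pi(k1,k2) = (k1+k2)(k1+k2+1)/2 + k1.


k1 + k2 = 36
(k1+k2)(k1+k2+1)/2 = 36 * 37 / 2 = 666
pi = 666 + 17 = 683

683


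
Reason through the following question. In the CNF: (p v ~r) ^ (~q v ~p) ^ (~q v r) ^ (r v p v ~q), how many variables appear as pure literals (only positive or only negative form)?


Check each variable for pure literal status:
p: mixed (not pure)
q: pure negative
r: mixed (not pure)
Pure literal count = 1

1


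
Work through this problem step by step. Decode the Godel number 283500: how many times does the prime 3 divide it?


Factorize 283500 by dividing by 3 repeatedly.
Division steps: 3 divides 283500 exactly 4 time(s).
Exponent of 3 = 4

4


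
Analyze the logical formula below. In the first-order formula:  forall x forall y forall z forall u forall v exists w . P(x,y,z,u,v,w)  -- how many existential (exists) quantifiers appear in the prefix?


Quantifier prefix: forall x forall y forall z forall u forall v exists w
Mark each quantifier type:
  U U U U U E
Universal count = 5, Existential count = 1
Asked for existential (exists) quantifiers: 1

1


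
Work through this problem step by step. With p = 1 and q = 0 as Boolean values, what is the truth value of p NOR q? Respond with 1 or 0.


p = 1, q = 0
Operation: p NOR q
Evaluate: 1 NOR 0 = 0

0


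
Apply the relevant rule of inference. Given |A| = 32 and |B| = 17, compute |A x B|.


The Cartesian product A x B contains all ordered pairs (a, b).
|A x B| = |A| * |B| = 32 * 17 = 544

544


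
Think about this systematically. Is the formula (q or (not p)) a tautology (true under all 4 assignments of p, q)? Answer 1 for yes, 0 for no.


Check all 4 assignments:
p=0, q=0: 1
p=0, q=1: 1
p=1, q=0: 0
p=1, q=1: 1
Satisfying count = 3/4.
Tautology iff count = 4: no.

0


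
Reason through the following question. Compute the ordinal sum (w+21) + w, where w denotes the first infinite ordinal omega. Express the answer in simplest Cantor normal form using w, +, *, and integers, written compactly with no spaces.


Compute (w+21) + w.
Ordinal + is associative but NOT commutative; for finite n>0, n + w = w but w + n stays w+n.
(w+21) + w = w + (21+w) = w + w = w*2 (the finite tail 21 is absorbed by the right w).
Result = w*2

w*2


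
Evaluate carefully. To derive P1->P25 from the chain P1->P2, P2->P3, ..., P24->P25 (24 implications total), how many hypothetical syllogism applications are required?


With 24 implications in a chain connecting 25 propositions:
P1->P2, P2->P3, ..., P24->P25
Steps needed = (number of implications) - 1 = 24 - 1 = 23

23


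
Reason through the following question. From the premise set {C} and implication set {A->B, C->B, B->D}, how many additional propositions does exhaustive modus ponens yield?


Initial facts: {C}
Apply modus ponens to closure:
  C and C->B  =>  B
  B and B->D  =>  D
Final known: {B, C, D}
New propositions: {B, D}
Count = 2

2


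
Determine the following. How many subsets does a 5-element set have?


The power set of a set with n elements has 2^n elements.
|P(S)| = 2^5 = 32

32


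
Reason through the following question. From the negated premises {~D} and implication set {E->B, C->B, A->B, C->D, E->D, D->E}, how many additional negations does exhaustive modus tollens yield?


Initial negated facts: {~D}
Apply modus tollens to closure:
  ~D and C->D  =>  ~C
  ~D and E->D  =>  ~E
Final negated: {~C, ~D, ~E}
New negations: {~C, ~E}
Count = 2

2


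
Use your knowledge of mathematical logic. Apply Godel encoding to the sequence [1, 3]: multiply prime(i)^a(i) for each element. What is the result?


Encode each element as an exponent of the corresponding prime:
  2^1 = 2
  3^3 = 27
Product = 2 * 27 = 54

54


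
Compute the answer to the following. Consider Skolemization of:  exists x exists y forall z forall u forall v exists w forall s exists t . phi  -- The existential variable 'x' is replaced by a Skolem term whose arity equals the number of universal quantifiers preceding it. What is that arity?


Quantifier prefix: exists x exists y forall z forall u forall v exists w forall s exists t
'x' is existentially quantified at position 1.
No universal quantifiers precede it.
Skolem function arity = 0 (a Skolem constant)

0


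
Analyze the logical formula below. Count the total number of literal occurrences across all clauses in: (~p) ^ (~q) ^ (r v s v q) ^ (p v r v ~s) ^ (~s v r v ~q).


Counting literals in each clause:
Clause 1: 1 literal(s)
Clause 2: 1 literal(s)
Clause 3: 3 literal(s)
Clause 4: 3 literal(s)
Clause 5: 3 literal(s)
Total = 11

11


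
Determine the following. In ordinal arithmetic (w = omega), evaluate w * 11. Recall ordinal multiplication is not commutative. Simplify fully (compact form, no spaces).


Compute w * 11.
Ordinal * is associative and left-distributive over +, but NOT commutative; for finite n>1, n*w = w but w*n stays w*n.
w * 11 means 11 copies of w concatenated: w*11.
Result = w*11

w*11


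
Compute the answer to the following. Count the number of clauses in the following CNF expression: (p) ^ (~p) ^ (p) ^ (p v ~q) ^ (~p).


A CNF formula is a conjunction of clauses.
Clauses are separated by ^.
Counting the conjuncts: 5 clauses.

5


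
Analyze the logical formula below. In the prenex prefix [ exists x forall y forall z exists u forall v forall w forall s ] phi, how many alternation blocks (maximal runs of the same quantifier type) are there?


Quantifier-type sequence: E A A E A A A  (A=forall, E=exists)
Group into maximal same-type runs:
  Ex1 | Ax2 | Ex1 | Ax3
Number of blocks = 4

4


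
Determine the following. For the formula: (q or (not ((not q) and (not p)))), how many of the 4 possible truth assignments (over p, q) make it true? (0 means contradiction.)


Check all 4 assignments:
p=0, q=0: 0
p=0, q=1: 1
p=1, q=0: 1
p=1, q=1: 1
Count of True = 3

3


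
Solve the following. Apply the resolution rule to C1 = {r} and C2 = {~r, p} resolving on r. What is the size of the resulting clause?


Remove r from C1 and ~r from C2.
C1 remainder: {}
C2 remainder: {p}
Union (resolvent): {p}
Resolvent has 1 literal(s).

1


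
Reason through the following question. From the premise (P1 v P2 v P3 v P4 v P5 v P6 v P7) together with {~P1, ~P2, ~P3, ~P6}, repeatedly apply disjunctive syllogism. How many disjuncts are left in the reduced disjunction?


Original disjuncts (7): P1, P2, P3, P4, P5, P6, P7
Negated (eliminate): ~P1, ~P2, ~P3, ~P6
Remaining disjuncts: P4, P5, P7
Count = 7 - 4 = 3

3


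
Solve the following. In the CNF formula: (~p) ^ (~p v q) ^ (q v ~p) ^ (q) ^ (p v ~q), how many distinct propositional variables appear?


Identify each variable that appears in the formula.
Variables found: p, q
Count = 2

2


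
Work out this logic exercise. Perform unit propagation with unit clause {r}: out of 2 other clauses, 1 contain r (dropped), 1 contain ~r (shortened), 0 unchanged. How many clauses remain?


Satisfied (removed): 1
Shortened (remain): 1
Unchanged (remain): 0
Remaining = 1 + 0 = 1

1


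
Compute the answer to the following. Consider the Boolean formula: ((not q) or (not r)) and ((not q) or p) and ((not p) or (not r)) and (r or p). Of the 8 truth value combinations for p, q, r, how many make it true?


Evaluate all 8 assignments for p, q, r:
p=0, q=0, r=0: 0
p=0, q=0, r=1: 1
p=0, q=1, r=0: 0
p=0, q=1, r=1: 0
p=1, q=0, r=0: 1
p=1, q=0, r=1: 0
p=1, q=1, r=0: 1
p=1, q=1, r=1: 0
Satisfying count = 3

3


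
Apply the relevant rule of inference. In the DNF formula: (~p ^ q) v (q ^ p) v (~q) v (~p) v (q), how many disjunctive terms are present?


A DNF formula is a disjunction of terms (conjunctions).
Terms are separated by v.
Counting the disjuncts: 5 terms.

5


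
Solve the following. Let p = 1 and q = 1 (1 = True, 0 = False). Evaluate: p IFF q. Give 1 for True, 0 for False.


p = 1, q = 1
Operation: p IFF q
Evaluate: 1 IFF 1 = 1

1


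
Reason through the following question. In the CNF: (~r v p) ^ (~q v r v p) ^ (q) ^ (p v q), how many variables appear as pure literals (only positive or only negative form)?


Check each variable for pure literal status:
p: pure positive
q: mixed (not pure)
r: mixed (not pure)
Pure literal count = 1

1


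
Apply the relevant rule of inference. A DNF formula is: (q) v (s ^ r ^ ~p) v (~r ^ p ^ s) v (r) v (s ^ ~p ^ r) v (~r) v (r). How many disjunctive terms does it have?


A DNF formula is a disjunction of terms (conjunctions).
Terms are separated by v.
Counting the disjuncts: 7 terms.

7


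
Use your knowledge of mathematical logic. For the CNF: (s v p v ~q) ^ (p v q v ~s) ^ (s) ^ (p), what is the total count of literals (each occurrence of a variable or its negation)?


Counting literals in each clause:
Clause 1: 3 literal(s)
Clause 2: 3 literal(s)
Clause 3: 1 literal(s)
Clause 4: 1 literal(s)
Total = 8

8
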